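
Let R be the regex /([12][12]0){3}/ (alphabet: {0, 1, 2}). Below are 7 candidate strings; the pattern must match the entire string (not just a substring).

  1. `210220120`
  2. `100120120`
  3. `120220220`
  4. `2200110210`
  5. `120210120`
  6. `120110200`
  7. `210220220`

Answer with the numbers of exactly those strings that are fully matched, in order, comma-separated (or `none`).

1 → match
2 → no match
3 → match
4 → no match
5 → match
6 → no match
7 → match

1, 3, 5, 7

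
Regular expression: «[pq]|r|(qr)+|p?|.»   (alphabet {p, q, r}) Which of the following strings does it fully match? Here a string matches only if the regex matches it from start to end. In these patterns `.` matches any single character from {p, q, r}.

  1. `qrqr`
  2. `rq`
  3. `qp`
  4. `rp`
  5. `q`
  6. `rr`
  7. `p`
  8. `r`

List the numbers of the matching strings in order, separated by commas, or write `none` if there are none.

1 → match
2 → no match
3 → no match
4 → no match
5 → match
6 → no match
7 → match
8 → match

1, 5, 7, 8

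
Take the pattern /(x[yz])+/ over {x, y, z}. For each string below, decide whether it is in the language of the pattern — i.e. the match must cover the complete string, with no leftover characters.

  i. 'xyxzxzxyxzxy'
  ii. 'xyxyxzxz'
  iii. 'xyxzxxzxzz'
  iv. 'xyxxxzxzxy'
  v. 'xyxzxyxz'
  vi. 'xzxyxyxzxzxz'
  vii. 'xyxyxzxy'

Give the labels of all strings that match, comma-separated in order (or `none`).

i → match
ii → match
iii → no match
iv → no match
v → match
vi → match
vii → match

i, ii, v, vi, vii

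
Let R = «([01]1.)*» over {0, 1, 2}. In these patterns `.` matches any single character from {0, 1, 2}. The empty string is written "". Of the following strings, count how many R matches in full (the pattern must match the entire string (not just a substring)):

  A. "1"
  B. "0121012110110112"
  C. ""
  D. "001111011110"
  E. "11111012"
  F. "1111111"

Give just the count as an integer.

A → no match
B → no match
C → match
D → no match
E → no match
F → no match
Total matched: 1

1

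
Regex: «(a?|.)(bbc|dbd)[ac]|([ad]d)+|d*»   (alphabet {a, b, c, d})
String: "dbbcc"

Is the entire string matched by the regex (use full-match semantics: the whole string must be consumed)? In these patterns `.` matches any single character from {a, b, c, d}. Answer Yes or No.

Yes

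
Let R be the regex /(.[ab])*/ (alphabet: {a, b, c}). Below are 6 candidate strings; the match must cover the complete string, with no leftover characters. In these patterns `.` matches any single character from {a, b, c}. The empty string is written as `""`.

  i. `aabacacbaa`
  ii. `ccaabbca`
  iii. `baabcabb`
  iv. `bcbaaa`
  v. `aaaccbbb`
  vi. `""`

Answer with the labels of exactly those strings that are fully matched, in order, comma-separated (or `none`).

i, iii, vi

i. `aabacacbaa` → match
ii. `ccaabbca` → no match
iii. `baabcabb` → match
iv. `bcbaaa` → no match
v. `aaaccbbb` → no match
vi. `""` → match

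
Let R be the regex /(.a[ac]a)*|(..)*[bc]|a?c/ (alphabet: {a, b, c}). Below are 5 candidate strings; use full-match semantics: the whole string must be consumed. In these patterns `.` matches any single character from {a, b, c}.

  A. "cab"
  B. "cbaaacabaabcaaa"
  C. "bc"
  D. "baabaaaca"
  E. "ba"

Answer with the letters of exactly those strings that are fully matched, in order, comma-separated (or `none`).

A

A → match
B → no match
C → no match
D → no match
E → no match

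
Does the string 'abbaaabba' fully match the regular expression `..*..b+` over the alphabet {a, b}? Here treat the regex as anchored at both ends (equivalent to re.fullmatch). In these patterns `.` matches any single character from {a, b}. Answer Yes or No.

Every match must end with 'b', but 'abbaaabba' does not.

No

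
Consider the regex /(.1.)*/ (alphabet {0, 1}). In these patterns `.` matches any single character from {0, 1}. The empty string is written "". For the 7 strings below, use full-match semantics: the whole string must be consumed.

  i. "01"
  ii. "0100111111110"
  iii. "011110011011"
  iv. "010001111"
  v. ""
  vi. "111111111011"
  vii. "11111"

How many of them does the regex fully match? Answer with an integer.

3

i → no match
ii → no match
iii → match
iv → no match
v → match
vi → match
vii → no match
Total matched: 3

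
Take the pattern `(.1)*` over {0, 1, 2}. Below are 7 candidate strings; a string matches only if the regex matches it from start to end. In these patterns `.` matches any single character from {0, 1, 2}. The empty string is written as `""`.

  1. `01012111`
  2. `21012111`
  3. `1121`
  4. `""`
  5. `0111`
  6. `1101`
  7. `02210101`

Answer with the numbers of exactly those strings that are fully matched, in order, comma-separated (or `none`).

1 → match
2 → match
3 → match
4 → match
5 → match
6 → match
7 → no match

1, 2, 3, 4, 5, 6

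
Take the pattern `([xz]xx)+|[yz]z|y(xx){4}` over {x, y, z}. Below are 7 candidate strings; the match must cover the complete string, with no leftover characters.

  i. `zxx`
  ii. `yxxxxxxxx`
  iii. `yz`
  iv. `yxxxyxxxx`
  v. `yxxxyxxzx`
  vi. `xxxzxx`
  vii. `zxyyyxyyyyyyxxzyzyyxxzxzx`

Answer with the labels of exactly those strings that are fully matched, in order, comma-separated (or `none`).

i, ii, iii, vi

i → match
ii → match
iii → match
iv → no match
v → no match
vi → match
vii → no match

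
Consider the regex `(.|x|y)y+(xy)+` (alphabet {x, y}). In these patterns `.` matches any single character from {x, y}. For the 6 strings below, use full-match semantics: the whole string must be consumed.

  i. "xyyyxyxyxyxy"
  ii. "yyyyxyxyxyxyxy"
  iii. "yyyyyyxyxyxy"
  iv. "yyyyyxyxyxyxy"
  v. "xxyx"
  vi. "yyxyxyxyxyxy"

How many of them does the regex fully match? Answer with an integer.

i → match
ii → match
iii → match
iv → match
v → no match — must end with "xy"
vi → match
Total matched: 5

5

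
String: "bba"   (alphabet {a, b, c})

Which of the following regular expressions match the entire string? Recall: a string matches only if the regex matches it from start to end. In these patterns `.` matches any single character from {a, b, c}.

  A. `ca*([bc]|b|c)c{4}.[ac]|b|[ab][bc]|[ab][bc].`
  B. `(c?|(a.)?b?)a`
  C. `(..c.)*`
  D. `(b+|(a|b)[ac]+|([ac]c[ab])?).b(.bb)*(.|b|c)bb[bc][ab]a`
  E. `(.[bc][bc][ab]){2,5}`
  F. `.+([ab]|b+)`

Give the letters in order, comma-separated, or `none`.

A, F

A → match
B → no match
C → no match
D → no match
E → no match
F → match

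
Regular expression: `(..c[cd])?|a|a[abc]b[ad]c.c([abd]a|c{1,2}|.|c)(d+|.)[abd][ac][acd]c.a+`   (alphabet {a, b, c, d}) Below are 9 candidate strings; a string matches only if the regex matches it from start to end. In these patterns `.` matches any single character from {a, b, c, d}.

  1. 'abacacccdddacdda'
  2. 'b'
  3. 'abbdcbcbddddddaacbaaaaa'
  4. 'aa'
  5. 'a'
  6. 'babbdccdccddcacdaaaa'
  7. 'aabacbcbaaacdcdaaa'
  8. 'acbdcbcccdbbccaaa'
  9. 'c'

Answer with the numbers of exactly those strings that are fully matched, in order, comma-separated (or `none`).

1 → no match
2 → no match
3 → match
4 → no match
5 → match
6 → no match
7 → match
8 → no match
9 → no match

3, 5, 7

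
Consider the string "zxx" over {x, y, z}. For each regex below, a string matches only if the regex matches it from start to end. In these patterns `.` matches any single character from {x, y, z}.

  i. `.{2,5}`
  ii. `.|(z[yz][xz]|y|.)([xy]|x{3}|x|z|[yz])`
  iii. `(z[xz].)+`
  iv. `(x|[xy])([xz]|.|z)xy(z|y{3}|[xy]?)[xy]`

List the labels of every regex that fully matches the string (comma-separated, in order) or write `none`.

i, iii

i → match
ii → no match
iii → match
iv → no match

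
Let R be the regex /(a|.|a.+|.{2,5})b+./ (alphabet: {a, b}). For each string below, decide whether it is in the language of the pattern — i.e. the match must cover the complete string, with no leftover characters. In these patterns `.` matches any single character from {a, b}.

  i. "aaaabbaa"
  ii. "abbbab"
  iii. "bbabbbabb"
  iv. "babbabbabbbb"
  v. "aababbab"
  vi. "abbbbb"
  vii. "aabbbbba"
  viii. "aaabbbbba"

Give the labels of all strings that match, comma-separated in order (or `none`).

i → no match
ii → no match
iii → no match
iv → no match
v → no match
vi → match
vii → match
viii → match

vi, vii, viii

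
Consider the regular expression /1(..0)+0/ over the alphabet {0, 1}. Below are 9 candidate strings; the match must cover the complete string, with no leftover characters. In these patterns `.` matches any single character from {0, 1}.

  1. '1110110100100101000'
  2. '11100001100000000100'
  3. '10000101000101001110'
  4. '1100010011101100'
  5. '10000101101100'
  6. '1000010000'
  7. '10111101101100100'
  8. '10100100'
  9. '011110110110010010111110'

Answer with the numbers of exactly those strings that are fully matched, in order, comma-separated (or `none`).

1 → no match
2 → match
3 → no match — must end with '00'
4 → no match
5 → match
6 → no match
7 → no match
8 → match
9 → no match — must start with '1'

2, 5, 8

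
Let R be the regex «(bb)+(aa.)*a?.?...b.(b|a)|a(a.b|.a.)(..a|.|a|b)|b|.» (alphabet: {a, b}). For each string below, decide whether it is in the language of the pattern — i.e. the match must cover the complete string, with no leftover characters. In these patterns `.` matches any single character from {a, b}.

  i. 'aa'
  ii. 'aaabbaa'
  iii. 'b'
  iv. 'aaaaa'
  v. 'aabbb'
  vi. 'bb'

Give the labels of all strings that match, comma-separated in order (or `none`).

i → no match
ii → match
iii → match
iv → match
v → match
vi → no match

ii, iii, iv, v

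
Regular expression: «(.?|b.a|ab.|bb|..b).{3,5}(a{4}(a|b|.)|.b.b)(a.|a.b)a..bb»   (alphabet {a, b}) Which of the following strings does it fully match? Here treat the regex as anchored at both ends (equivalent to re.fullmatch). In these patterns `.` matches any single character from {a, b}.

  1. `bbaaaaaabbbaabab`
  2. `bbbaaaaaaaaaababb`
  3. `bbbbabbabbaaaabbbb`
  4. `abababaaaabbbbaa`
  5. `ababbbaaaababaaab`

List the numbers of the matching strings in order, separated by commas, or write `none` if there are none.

1 → no match — must end with `bb`
2 → match
3 → no match
4 → no match — must end with `bb`
5 → no match — must end with `bb`

2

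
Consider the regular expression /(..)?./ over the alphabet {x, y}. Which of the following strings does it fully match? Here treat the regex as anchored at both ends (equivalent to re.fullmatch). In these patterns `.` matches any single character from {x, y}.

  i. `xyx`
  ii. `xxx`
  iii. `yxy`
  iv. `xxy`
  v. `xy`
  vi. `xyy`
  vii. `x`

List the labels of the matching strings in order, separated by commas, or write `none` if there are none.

i. `xyx` → match
ii. `xxx` → match
iii. `yxy` → match
iv. `xxy` → match
v. `xy` → no match
vi. `xyy` → match
vii. `x` → match

i, ii, iii, iv, vi, vii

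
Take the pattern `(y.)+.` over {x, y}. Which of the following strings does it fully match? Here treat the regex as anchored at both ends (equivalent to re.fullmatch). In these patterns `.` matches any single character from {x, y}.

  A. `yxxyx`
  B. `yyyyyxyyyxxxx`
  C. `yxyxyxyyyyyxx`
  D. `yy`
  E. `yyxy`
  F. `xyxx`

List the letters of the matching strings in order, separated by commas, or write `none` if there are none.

A → no match
B → no match
C → match
D → no match
E → no match
F → no match — must start with `y`

C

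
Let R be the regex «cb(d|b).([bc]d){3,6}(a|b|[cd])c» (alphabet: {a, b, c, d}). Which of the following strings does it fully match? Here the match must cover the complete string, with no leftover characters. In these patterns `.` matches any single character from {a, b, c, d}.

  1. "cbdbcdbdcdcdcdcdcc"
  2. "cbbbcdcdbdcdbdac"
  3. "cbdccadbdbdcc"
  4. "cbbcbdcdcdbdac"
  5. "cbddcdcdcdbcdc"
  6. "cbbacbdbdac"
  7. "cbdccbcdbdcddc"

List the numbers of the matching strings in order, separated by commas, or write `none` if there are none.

1, 2, 4

1 → match
2 → match
3 → no match
4 → match
5 → no match
6 → no match
7 → no match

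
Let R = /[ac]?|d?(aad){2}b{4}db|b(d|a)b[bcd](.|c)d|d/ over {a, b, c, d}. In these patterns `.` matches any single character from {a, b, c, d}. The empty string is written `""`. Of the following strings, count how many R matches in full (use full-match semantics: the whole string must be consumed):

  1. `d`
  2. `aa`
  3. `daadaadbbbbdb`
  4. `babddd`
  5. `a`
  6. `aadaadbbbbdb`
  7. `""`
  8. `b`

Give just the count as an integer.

1 → match
2 → no match
3 → match
4 → match
5 → match
6 → match
7 → match
8 → no match
Total matched: 6

6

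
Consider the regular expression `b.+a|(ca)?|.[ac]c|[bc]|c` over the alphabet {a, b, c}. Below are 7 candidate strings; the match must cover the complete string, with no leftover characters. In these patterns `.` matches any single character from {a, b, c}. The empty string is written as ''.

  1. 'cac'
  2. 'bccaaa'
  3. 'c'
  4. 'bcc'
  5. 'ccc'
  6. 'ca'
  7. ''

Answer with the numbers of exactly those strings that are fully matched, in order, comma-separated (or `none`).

1, 2, 3, 4, 5, 6, 7

1 → match
2 → match
3 → match
4 → match
5 → match
6 → match
7 → match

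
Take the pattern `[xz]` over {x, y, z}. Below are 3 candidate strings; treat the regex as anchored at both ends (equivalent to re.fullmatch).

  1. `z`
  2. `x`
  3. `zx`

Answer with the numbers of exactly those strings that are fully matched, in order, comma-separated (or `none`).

1, 2

1 → match
2 → match
3 → no match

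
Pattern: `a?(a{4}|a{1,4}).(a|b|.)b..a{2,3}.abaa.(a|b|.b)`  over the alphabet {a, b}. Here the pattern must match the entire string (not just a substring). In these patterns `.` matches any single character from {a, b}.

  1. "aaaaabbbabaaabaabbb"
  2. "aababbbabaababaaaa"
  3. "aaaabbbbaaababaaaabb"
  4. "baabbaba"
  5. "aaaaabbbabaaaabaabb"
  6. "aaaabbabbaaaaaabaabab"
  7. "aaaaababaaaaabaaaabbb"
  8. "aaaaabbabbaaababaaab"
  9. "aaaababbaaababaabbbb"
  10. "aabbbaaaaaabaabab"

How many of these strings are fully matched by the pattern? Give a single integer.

1 → no match
2 → no match
3 → no match
4 → no match
5 → match
6 → no match
7 → no match
8 → no match
9 → no match
10 → match
Total matched: 2

2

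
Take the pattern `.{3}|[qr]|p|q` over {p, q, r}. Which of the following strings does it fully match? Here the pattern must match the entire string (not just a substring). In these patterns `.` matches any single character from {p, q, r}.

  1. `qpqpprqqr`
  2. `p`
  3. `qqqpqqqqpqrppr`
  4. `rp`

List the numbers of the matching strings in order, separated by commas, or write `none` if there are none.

1. `qpqpprqqr` → no match
2. `p` → match
3 → no match
4. `rp` → no match

2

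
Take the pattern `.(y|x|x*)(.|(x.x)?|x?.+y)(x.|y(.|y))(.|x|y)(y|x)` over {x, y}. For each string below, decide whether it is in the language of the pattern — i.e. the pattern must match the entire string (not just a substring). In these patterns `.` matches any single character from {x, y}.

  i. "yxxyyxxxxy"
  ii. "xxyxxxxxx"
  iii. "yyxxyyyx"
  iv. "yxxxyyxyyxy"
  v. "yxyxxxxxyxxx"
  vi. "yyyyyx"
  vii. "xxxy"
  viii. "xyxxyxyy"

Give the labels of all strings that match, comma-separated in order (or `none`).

i → no match
ii → no match
iii → no match
iv → no match
v → no match
vi → match
vii → no match
viii → no match

vi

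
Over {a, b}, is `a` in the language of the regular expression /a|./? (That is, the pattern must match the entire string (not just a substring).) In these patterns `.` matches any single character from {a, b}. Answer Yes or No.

Yes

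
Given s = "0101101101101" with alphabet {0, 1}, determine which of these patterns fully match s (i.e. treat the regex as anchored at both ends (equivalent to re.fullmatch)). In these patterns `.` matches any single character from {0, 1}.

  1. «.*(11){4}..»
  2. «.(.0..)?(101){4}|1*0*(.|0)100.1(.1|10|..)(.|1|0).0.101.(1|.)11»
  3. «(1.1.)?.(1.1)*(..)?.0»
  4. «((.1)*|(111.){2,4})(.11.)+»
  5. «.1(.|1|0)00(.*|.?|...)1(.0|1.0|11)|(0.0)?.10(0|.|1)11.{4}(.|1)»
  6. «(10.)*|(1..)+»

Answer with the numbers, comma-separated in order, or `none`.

1 → no match
2 → match
3 → no match — must end with "0"
4 → no match
5 → no match
6 → no match

2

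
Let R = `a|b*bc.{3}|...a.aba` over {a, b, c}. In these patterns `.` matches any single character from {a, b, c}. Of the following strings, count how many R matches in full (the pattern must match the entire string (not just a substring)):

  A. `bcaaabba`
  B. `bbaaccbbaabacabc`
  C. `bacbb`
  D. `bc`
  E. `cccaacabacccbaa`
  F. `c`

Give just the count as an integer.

A → no match
B → no match
C → no match
D → no match
E → no match
F → no match
Total matched: 0

0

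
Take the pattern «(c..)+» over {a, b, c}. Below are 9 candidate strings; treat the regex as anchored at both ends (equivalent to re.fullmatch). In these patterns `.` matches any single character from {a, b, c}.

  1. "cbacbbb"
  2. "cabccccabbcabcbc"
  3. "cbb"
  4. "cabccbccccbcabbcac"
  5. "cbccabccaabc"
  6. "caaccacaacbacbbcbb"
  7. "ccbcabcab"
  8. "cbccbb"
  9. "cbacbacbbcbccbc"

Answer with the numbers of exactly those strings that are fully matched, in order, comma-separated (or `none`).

3, 6, 7, 8, 9

1 → no match
2 → no match
3 → match
4 → no match
5 → no match
6 → match
7 → match
8 → match
9 → match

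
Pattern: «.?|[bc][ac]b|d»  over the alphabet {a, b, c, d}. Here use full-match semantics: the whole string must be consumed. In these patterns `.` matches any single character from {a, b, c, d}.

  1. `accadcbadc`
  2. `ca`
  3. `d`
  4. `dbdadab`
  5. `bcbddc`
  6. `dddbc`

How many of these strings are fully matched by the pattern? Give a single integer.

1

1. `accadcbadc` → no match
2. `ca` → no match
3. `d` → match
4. `dbdadab` → no match
5. `bcbddc` → no match
6. `dddbc` → no match
Total matched: 1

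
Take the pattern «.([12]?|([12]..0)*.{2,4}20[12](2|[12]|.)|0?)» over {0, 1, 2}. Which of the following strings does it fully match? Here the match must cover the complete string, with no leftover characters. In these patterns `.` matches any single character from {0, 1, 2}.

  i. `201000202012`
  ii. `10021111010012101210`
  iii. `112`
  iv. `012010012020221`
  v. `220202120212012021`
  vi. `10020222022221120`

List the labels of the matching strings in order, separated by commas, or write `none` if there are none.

i → no match
ii → no match
iii → no match
iv → no match
v → no match
vi → no match

none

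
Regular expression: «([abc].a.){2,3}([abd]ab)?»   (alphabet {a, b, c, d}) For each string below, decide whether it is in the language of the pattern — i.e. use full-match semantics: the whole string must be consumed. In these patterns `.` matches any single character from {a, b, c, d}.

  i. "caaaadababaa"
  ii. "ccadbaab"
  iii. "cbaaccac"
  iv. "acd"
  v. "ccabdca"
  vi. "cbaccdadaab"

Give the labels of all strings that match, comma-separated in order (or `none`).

i → match
ii → match
iii → match
iv → no match
v → no match
vi → match

i, ii, iii, vi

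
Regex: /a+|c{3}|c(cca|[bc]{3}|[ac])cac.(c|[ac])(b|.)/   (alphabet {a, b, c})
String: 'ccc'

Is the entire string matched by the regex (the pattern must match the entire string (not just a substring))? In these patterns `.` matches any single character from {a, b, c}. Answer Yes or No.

Yes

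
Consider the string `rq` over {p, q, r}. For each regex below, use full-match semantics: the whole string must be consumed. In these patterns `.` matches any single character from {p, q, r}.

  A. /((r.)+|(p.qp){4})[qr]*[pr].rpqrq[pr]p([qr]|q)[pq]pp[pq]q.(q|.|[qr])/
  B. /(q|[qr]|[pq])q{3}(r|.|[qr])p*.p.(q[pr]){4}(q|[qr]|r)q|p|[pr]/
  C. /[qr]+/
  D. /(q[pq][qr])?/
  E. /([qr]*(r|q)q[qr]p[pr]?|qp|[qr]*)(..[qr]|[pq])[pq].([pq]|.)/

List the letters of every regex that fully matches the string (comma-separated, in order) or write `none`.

A → no match
B → no match
C → match
D → no match
E → no match

C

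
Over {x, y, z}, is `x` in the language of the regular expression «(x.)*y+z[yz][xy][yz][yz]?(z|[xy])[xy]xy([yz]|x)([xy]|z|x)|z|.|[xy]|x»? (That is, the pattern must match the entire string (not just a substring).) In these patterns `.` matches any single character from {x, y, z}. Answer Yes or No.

Yes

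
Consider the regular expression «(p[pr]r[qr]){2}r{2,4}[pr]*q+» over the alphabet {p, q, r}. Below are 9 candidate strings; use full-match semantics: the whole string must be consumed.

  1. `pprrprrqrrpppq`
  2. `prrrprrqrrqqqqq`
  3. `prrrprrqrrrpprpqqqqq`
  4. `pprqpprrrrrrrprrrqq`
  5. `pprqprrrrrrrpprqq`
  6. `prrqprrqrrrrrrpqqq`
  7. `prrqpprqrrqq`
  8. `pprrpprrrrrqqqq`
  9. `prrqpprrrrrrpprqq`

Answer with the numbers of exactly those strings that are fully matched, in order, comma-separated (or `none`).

1, 2, 3, 4, 5, 6, 7, 8, 9

1 → match
2 → match
3 → match
4 → match
5 → match
6 → match
7 → match
8 → match
9 → match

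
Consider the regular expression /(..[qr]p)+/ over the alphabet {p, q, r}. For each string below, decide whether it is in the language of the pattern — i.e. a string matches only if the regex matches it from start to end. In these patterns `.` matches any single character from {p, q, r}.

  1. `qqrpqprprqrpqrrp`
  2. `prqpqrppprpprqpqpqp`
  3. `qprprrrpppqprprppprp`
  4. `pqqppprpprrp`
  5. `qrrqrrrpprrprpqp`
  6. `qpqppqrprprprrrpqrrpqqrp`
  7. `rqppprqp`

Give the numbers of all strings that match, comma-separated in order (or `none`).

1 → match
2 → no match
3 → match
4 → match
5 → no match
6 → match
7 → no match

1, 3, 4, 6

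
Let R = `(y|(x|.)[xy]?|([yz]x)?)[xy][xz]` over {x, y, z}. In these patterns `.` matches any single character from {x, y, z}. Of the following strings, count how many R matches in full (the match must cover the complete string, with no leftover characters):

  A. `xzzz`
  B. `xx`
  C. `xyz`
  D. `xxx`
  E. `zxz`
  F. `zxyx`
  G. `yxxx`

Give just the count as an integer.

A → no match
B → match
C → match
D → match
E → match
F → match
G → match
Total matched: 6

6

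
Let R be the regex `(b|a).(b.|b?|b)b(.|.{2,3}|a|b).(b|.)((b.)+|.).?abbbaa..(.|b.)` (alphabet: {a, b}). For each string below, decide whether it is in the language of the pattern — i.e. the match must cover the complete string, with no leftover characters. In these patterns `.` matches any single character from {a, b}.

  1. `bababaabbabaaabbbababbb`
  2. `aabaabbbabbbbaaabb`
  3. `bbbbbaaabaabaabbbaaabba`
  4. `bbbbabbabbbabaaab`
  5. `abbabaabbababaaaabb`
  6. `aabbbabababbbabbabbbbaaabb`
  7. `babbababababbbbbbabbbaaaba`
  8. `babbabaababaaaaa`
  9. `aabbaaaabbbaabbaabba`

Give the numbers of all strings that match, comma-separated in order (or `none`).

1 → no match
2 → no match
3 → no match
4 → no match
5 → no match
6 → no match
7 → match
8 → no match
9 → no match

7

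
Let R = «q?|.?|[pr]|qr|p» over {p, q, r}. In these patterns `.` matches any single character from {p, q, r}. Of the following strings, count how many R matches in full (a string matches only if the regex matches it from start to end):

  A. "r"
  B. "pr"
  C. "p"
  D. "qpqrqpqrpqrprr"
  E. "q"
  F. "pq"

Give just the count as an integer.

A → match
B → no match
C → match
D → no match
E → match
F → no match
Total matched: 3

3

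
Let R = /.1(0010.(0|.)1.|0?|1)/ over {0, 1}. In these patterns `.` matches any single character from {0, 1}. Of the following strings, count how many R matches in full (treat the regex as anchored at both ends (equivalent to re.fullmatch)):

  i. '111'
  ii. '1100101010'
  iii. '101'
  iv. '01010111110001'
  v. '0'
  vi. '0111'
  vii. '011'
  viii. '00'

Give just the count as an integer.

3

i. '111' → match
ii. '1100101010' → match
iii. '101' → no match
iv → no match
v. '0' → no match
vi. '0111' → no match
vii. '011' → match
viii. '00' → no match
Total matched: 3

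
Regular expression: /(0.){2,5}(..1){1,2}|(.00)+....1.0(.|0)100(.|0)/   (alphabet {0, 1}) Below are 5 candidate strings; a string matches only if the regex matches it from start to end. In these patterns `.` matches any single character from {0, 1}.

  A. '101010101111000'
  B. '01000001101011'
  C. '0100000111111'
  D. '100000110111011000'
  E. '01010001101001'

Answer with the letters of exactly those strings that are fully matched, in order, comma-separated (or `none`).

B, D, E

A → no match
B → match
C → no match
D → match
E → match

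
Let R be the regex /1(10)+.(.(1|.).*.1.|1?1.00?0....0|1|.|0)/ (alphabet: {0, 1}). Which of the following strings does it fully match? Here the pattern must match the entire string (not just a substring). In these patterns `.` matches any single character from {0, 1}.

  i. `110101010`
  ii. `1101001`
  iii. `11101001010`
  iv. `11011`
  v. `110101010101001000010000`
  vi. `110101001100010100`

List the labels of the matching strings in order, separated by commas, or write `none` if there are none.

i → match
ii → match
iii → no match — must start with `110`
iv → match
v → match
vi → match

i, ii, iv, v, vi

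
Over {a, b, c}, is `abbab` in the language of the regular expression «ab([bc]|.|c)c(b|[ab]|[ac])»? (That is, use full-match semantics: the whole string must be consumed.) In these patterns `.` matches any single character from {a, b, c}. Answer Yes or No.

No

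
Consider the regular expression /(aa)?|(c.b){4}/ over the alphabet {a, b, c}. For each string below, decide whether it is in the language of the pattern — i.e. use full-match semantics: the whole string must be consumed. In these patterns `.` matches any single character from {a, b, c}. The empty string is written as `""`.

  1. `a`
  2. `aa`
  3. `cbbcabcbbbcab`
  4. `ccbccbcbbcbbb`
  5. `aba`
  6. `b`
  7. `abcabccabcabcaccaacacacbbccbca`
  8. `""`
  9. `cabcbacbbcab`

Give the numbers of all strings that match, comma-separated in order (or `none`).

2, 8

1 → no match
2 → match
3 → no match
4 → no match
5 → no match
6 → no match
7 → no match
8 → match
9 → no match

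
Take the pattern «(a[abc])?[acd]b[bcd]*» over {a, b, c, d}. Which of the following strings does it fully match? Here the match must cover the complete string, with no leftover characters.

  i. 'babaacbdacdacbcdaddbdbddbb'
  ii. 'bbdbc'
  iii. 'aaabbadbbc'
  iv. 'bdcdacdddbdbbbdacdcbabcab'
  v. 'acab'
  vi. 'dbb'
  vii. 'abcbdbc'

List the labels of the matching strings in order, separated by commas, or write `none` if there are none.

v, vi, vii

i → no match
ii. 'bbdbc' → no match
iii. 'aaabbadbbc' → no match
iv → no match
v. 'acab' → match
vi. 'dbb' → match
vii. 'abcbdbc' → match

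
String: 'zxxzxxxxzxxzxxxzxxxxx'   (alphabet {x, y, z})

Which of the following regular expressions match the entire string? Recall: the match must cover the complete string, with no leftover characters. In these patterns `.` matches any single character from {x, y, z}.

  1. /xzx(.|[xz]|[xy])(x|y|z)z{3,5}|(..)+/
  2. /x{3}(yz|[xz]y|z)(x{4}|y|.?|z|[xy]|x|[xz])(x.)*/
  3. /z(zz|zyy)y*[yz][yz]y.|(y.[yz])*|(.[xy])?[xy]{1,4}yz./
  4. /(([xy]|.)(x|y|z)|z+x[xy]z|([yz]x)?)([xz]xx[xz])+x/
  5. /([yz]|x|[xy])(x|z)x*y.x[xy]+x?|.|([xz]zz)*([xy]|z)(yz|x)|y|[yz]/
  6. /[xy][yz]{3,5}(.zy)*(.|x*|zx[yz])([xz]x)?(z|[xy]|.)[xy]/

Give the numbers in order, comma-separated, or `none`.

4

1 → no match
2 → no match — must start with 'x'
3 → no match
4 → match
5 → no match
6 → no match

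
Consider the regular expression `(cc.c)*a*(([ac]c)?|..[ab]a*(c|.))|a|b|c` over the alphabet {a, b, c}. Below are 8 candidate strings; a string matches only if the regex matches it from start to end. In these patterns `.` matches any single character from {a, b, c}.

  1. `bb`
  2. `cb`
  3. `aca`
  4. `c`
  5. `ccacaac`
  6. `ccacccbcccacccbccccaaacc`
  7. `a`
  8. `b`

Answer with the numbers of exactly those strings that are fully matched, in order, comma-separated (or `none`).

1. `bb` → no match
2. `cb` → no match
3. `aca` → no match
4. `c` → match
5. `ccacaac` → match
6 → no match
7. `a` → match
8. `b` → match

4, 5, 7, 8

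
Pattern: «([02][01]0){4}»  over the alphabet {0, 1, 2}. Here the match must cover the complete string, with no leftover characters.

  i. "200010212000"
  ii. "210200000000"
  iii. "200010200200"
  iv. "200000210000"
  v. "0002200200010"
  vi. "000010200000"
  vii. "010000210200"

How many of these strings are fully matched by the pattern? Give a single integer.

i. "200010212000" → no match
ii. "210200000000" → match
iii. "200010200200" → match
iv. "200000210000" → match
v → no match
vi. "000010200000" → match
vii. "010000210200" → match
Total matched: 5

5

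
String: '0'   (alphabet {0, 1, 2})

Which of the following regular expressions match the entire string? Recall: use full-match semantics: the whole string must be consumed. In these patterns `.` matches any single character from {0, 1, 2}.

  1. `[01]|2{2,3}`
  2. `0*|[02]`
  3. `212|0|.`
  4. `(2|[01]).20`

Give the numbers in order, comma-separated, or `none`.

1 → match
2 → match
3 → match
4 → no match — must end with '20'

1, 2, 3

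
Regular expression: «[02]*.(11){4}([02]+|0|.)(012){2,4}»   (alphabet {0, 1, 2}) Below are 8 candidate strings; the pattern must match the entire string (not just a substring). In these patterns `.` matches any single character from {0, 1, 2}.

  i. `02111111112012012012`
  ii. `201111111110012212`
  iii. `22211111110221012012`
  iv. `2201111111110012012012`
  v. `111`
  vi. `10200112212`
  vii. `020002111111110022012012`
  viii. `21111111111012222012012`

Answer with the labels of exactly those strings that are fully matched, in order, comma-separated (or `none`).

i, iv, vii

i → match
ii → no match — must end with `012`
iii → no match
iv → match
v → no match — must end with `012`
vi → no match — must end with `012`
vii → match
viii → no match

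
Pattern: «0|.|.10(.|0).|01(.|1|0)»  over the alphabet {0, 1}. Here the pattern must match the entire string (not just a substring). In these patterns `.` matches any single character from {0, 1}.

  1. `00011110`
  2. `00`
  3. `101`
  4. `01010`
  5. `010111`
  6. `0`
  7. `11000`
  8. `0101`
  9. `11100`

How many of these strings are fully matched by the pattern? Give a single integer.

1 → no match
2 → no match
3 → no match
4 → match
5 → no match
6 → match
7 → match
8 → no match
9 → no match
Total matched: 3

3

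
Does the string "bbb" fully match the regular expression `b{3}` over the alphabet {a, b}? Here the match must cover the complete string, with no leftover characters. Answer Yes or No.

Yes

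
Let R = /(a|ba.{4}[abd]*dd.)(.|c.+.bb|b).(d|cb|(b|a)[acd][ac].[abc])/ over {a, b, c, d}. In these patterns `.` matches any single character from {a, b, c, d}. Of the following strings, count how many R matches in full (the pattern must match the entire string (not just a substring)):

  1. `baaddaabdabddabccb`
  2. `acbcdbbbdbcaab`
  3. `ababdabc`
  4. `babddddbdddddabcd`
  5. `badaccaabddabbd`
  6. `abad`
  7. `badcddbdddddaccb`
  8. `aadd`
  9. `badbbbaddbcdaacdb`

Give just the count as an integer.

9

1 → match
2 → match
3 → match
4 → match
5 → match
6 → match
7 → match
8 → match
9 → match
Total matched: 9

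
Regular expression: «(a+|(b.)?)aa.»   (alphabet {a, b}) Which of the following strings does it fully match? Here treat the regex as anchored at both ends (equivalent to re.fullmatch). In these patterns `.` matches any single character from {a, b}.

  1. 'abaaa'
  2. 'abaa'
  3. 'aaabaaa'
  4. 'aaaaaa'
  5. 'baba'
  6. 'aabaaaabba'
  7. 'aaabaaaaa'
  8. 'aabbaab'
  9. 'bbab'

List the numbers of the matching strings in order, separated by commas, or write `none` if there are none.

4

1. 'abaaa' → no match
2. 'abaa' → no match
3. 'aaabaaa' → no match
4. 'aaaaaa' → match
5. 'baba' → no match
6. 'aabaaaabba' → no match
7. 'aaabaaaaa' → no match
8. 'aabbaab' → no match
9. 'bbab' → no match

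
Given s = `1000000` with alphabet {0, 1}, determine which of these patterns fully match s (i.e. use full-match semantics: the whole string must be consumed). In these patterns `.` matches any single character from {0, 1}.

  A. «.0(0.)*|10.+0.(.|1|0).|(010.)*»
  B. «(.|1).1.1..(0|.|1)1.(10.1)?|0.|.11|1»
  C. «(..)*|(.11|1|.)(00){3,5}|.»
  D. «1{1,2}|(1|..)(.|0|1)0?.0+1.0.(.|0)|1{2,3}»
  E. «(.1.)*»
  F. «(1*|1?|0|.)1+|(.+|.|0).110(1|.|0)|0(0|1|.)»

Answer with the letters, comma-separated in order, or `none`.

A → match
B → no match
C → match
D → no match
E → no match
F → no match

A, C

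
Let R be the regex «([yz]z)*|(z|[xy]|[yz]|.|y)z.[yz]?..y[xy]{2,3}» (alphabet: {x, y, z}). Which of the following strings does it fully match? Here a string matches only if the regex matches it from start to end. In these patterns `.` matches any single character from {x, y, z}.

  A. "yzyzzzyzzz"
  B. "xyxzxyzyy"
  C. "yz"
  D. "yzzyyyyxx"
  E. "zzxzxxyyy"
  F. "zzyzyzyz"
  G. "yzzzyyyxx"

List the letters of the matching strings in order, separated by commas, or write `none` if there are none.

A → match
B → no match
C → match
D → match
E → match
F → match
G → match

A, C, D, E, F, G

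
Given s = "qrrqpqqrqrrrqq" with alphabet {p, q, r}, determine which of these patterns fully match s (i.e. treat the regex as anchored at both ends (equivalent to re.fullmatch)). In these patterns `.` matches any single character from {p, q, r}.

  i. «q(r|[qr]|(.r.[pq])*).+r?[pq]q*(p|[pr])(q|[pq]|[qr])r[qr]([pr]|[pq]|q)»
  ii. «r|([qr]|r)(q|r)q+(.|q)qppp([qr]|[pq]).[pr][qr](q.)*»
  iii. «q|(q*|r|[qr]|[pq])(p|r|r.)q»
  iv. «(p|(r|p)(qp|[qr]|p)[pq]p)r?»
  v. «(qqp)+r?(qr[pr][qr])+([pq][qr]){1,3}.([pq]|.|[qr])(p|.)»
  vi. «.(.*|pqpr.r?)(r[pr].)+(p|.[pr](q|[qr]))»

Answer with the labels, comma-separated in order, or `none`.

i → match
ii → no match
iii → no match
iv → no match
v → no match — must start with "qqp"
vi → no match

i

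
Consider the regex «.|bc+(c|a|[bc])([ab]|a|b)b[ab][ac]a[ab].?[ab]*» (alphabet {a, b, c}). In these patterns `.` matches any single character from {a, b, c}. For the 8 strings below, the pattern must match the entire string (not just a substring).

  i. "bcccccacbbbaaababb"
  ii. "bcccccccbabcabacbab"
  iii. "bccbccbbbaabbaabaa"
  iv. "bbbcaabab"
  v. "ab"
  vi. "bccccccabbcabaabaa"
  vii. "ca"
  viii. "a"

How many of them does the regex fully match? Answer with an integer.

2

i → no match
ii → no match
iii → no match
iv. "bbbcaabab" → no match
v. "ab" → no match
vi → match
vii. "ca" → no match
viii. "a" → match
Total matched: 2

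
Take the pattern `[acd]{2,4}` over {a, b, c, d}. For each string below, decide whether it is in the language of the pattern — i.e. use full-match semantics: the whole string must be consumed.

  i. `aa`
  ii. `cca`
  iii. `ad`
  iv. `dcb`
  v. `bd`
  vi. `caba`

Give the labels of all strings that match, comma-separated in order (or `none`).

i. `aa` → match
ii. `cca` → match
iii. `ad` → match
iv. `dcb` → no match
v. `bd` → no match
vi. `caba` → no match

i, ii, iii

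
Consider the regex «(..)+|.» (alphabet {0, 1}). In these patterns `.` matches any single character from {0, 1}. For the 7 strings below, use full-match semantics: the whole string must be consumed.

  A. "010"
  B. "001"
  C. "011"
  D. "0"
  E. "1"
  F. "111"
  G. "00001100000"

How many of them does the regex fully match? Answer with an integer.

2

A → no match
B → no match
C → no match
D → match
E → match
F → no match
G → no match
Total matched: 2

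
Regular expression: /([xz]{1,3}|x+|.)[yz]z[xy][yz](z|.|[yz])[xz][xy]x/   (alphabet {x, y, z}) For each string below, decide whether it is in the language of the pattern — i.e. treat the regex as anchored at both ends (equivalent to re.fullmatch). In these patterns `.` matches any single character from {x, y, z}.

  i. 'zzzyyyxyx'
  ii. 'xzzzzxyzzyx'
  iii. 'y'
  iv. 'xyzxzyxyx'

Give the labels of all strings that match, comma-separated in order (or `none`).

i → match
ii → match
iii → no match — must end with 'x'
iv → match

i, ii, iv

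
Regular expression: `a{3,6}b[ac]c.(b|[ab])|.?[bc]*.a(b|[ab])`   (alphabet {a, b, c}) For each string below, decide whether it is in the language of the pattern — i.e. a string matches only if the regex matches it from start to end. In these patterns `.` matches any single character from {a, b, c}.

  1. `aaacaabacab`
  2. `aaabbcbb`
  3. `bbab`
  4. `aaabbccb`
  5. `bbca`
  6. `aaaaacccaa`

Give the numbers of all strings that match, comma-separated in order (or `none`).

3

1 → no match
2 → no match
3 → match
4 → no match
5 → no match
6 → no match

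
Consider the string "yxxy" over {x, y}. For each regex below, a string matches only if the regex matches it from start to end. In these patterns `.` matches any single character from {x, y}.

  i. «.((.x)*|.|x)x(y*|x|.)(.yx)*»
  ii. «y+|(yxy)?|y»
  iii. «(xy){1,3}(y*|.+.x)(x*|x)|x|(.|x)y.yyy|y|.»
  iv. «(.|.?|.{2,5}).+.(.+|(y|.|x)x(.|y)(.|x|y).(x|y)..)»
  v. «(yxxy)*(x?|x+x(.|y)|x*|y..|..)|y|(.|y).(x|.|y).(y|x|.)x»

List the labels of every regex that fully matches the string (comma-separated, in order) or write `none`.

i, iv, v

i → match
ii → no match
iii → no match
iv → match
v → match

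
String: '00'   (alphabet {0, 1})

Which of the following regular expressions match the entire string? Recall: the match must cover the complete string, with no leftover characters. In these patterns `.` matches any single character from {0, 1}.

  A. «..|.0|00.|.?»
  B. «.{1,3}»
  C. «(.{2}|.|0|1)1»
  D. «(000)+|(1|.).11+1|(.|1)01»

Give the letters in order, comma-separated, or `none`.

A → match
B → match
C → no match — must end with '1'
D → no match

A, B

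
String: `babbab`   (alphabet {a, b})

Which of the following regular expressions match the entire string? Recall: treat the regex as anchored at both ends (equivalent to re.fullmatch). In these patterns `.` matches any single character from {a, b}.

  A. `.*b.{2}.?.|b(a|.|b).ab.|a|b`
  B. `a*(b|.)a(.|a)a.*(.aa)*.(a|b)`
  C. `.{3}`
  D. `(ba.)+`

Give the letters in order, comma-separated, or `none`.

A → match
B → no match
C → no match
D → match

A, D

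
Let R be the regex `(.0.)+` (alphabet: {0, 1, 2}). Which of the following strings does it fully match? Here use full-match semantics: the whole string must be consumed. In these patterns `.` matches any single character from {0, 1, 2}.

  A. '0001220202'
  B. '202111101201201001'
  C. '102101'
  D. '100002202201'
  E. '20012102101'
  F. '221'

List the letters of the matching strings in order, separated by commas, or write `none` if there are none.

C, D

A → no match
B → no match
C → match
D → match
E → no match
F → no match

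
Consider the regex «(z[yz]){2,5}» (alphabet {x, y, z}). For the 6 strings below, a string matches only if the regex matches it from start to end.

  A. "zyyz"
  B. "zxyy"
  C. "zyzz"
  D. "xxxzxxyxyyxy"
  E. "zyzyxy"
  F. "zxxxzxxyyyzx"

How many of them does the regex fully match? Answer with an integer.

1

A. "zyyz" → no match
B. "zxyy" → no match
C. "zyzz" → match
D. "xxxzxxyxyyxy" → no match — must start with "z"
E. "zyzyxy" → no match
F. "zxxxzxxyyyzx" → no match
Total matched: 1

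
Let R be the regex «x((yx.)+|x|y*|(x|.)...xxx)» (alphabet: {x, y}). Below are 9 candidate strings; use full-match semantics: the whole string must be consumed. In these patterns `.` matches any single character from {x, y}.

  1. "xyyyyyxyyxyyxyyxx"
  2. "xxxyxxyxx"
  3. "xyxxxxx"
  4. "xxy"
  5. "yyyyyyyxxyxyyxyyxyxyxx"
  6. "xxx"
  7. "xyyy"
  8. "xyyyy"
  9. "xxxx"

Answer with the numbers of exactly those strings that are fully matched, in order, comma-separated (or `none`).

1 → no match
2 → no match
3 → no match
4 → no match
5 → no match — must start with "x"
6 → no match
7 → match
8 → match
9 → no match

7, 8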